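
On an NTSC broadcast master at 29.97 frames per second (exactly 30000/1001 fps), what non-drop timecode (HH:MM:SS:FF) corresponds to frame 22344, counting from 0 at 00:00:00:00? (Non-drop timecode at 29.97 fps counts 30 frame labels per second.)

22344 ÷ 30 = 744 full seconds, remainder 24 frames.
744 s = 0 h 12 min 24 s.
Timecode: 00:12:24:24.

00:12:24:24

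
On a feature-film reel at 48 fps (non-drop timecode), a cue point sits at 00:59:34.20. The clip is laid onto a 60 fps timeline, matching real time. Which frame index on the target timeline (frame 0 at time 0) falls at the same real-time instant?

Source frame index: (0×3600 + 59×60 + 34) × 48 + 20 = 171572.
Real time: 171572 / (48) = 42893/12 s.
Target frame: (42893/12) × (60) = 214465.

frame 214465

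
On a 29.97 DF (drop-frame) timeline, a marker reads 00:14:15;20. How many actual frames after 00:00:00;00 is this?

25644

As if non-drop at 30 labels/s: (0 × 3600 + 14 × 60 + 15) × 30 + 20 = 25670.
Minute boundaries passed: 14; those not divisible by 10: 14 − 1 = 13; dropped labels = 2 × 13 = 26.
Actual frame index = 25670 − 26 = 25644.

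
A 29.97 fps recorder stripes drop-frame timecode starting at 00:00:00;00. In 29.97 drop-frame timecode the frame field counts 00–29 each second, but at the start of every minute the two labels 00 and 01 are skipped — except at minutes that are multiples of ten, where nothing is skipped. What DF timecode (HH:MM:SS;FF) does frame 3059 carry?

Ten DF minutes hold 17982 frames, so frame 3059 lies in block 0 (frames 0–17981) with 3059 frames into that block.
The block's first minute is 1800 frames and the rest 1798 each; 3059 frames reaches minute 1, so 0 × 18 + 1 × 2 = 2 labels have been skipped so far.
Adding those back, label number 3059 + 2 = 3061 at 30 labels/s is 102 s + 1 f = 0 h 1 min 42 s frame 1, i.e. 00:01:42;01.

00:01:42;01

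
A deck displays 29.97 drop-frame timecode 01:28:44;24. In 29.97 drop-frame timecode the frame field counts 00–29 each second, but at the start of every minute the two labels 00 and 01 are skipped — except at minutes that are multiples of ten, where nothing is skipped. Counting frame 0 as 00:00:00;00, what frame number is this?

159584

As if non-drop at 30 labels/s: (1 × 3600 + 28 × 60 + 44) × 30 + 24 = 159744.
Minute boundaries passed: 88; those not divisible by 10: 88 − 8 = 80; dropped labels = 2 × 80 = 160.
Actual frame index = 159744 − 160 = 159584.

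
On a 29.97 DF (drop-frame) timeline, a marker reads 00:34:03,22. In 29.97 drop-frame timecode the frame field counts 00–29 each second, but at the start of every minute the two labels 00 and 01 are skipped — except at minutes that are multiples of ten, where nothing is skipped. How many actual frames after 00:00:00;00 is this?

61250

Complete 10-minute blocks: 3, each 17982 frames → 53946.
Remaining 4 whole minutes in the current block: 1800 + 3 × 1798 = 7194 frames.
Within the current minute: 3 × 30 + 22 − 2 = 110 (labels ;00/;01 skipped at this minute). Total = 53946 + 7194 + 110 = 61250.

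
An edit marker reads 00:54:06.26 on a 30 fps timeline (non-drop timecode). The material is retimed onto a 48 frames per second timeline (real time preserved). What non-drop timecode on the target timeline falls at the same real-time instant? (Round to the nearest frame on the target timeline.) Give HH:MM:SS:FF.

Source frame index: (0×3600 + 54×60 + 6) × 30 + 26 = 97406.
Real time: 97406 / (30) = 48703/15 s.
Target frame: (48703/15) × (48) = 779248/5 ≈ 155849.600 → 155850.
At 48 labels/s: frame 155850 → 00:54:06:42.

00:54:06:42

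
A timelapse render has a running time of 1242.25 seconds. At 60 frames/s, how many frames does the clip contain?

Frames = 1242.25 × 60 = 74535.

74535 frames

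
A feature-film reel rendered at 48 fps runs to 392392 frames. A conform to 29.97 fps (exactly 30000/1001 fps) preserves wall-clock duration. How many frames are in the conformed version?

245000 frames

Target frames = source frames × (target rate / source rate) = 392392 × (30000/1001)/(48) = 392392 × 625/1001 = 245000.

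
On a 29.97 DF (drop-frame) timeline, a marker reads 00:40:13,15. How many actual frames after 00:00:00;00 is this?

72333

Complete 10-minute blocks: 4, each 17982 frames → 71928.
Remaining 0 whole minutes in the current block: 0 frames.
Within the current minute: 13 × 30 + 15 = 405. Total = 71928 + 0 + 405 = 72333.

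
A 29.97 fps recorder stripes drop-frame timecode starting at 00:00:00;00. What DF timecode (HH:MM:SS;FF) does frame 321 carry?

00:00:10;21

Ten DF minutes hold 17982 frames, so frame 321 lies in block 0 (frames 0–17981) with 321 frames into that block.
The block's first minute is 1800 frames and the rest 1798 each; 321 frames reaches minute 0, so 0 × 18 + 0 × 2 = 0 labels have been skipped so far.
Adding those back, label number 321 + 0 = 321 at 30 labels/s is 10 s + 21 f = 0 h 0 min 10 s frame 21, i.e. 00:00:10;21.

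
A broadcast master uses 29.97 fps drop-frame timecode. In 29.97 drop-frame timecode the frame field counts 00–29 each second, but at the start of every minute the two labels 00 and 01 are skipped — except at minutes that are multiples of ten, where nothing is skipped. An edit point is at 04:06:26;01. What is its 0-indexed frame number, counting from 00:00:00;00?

443137

Complete 10-minute blocks: 24, each 17982 frames → 431568.
Remaining 6 whole minutes in the current block: 1800 + 5 × 1798 = 10790 frames.
Within the current minute: 26 × 30 + 1 − 2 = 779 (labels ;00/;01 skipped at this minute). Total = 431568 + 10790 + 779 = 443137.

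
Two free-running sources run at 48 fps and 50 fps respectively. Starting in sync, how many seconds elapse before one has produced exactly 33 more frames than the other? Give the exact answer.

The gap grows by |50 − 48| = 2 frames per second.
Time for a 33-frame gap: 33 ÷ (2) = 16.5 s.

16.5 seconds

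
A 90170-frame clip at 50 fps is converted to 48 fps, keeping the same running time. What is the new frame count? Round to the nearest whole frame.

Frames at target rate = 90170 × (48) / (50) = 432816/5 ≈ 86563.200.
Nearest whole frame: 86563.

86563 frames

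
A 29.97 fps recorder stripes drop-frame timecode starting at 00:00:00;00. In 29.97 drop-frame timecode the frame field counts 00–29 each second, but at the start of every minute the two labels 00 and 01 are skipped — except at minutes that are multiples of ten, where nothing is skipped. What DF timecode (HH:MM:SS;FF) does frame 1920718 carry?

Ten DF minutes hold 17982 frames, so frame 1920718 lies in block 106 (frames 1906092–1924073) with 14626 frames into that block.
The block's first minute is 1800 frames and the rest 1798 each; 14626 frames reaches minute 8, so 106 × 18 + 8 × 2 = 1924 labels have been skipped so far.
Adding those back, label number 1920718 + 1924 = 1922642 at 30 labels/s is 64088 s + 2 f = 17 h 48 min 8 s frame 2, i.e. 17:48:08;02.

17:48:08;02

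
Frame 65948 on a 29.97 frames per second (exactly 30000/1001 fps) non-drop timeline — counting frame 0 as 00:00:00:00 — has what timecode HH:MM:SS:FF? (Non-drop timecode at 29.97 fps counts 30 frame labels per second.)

00:36:38:08

65948 ÷ 30 = 2198 full seconds, remainder 8 frames.
2198 s = 0 h 36 min 38 s.
Timecode: 00:36:38:08.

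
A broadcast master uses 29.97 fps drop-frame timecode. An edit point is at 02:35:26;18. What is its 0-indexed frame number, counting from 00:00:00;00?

279518

As if non-drop at 30 labels/s: (2 × 3600 + 35 × 60 + 26) × 30 + 18 = 279798.
Minute boundaries passed: 155; those not divisible by 10: 155 − 15 = 140; dropped labels = 2 × 140 = 280.
Actual frame index = 279798 − 280 = 279518.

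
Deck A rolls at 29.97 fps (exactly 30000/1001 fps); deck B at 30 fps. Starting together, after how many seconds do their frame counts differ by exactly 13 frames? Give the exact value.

The gap grows by |30 − 30000/1001| = 30/1001 frames per second.
Time for a 13-frame gap: 13 ÷ (30/1001) = 13013/30 s.

13013/30 seconds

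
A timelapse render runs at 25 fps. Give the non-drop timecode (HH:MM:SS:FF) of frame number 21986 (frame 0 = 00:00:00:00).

21986 ÷ 25 = 879 full seconds, remainder 11 frames.
879 s = 0 h 14 min 39 s.
Timecode: 00:14:39:11.

00:14:39:11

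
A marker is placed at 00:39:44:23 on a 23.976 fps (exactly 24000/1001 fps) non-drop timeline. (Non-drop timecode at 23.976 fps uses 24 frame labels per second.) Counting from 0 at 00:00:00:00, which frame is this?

57239

Total seconds to the label: (0 × 3600 + 39 × 60 + 44) = 2384.
Frame index = 2384 × 24 + 23 = 57239.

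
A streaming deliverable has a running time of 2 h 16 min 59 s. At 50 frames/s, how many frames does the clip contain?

410950 frames

2 h 16 min 59 s = 8219 s.
Frames = 8219 × 50 = 410950.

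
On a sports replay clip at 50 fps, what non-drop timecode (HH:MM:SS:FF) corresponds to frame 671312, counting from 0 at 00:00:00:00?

03:43:46:12

671312 ÷ 50 = 13426 full seconds, remainder 12 frames.
13426 s = 3 h 43 min 46 s.
Timecode: 03:43:46:12.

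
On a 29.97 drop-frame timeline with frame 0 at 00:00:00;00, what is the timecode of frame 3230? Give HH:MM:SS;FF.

00:01:47;22

Each 10-minute DF block holds 10 × 60 × 30 − 9 × 2 = 17982 frames. 3230 ÷ 17982 → 0 full blocks, remainder 3230.
Within the partial block the first minute is 1800 frames and each further minute 1798, so 1 further minute boundary passed. Total skipped labels = 18 × 0 + 2 × 1 = 2.
Non-drop label index = 3230 + 2 = 3232; at 30 labels/s that is 00:01:47:22, i.e. DF 00:01:47;22.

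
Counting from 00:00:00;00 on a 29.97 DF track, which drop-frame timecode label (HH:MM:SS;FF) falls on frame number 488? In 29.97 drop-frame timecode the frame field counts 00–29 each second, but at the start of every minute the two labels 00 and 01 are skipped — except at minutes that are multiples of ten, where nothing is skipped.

Ten DF minutes hold 17982 frames, so frame 488 lies in block 0 (frames 0–17981) with 488 frames into that block.
The block's first minute is 1800 frames and the rest 1798 each; 488 frames reaches minute 0, so 0 × 18 + 0 × 2 = 0 labels have been skipped so far.
Adding those back, label number 488 + 0 = 488 at 30 labels/s is 16 s + 8 f = 0 h 0 min 16 s frame 8, i.e. 00:00:16;08.

00:00:16;08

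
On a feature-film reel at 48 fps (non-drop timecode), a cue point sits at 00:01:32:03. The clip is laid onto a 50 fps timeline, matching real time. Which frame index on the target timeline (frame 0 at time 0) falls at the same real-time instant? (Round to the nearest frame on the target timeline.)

Source frame index: (0×3600 + 1×60 + 32) × 48 + 3 = 4419.
Real time: 4419 / (48) = 1473/16 s.
Target frame: (1473/16) × (50) = 36825/8 ≈ 4603.125 → 4603.

frame 4603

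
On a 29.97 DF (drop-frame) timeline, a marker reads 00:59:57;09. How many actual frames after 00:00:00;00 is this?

Complete 10-minute blocks: 5, each 17982 frames → 89910.
Remaining 9 whole minutes in the current block: 1800 + 8 × 1798 = 16184 frames.
Within the current minute: 57 × 30 + 9 − 2 = 1717 (labels ;00/;01 skipped at this minute). Total = 89910 + 16184 + 1717 = 107811.

107811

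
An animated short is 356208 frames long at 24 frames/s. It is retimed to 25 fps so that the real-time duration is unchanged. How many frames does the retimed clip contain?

Target frames = source frames × (target rate / source rate) = 356208 × (25)/(24) = 356208 × 25/24 = 371050.

371050 frames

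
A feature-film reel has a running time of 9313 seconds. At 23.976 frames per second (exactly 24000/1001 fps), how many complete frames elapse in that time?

223288 frames

Frames = 9313 × 24000/1001 = 223512000/1001 ≈ 223288.7113.
Complete frames: 223288.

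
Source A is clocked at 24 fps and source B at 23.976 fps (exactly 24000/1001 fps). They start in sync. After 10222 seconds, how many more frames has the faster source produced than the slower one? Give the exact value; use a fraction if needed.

245328/1001 frames

A emits 24 × 10222 = 245328 frames; B emits 24000/1001 × 10222 = 245328000/1001.
Difference = 245328/1001 frames (≈ 245.0829); B is behind A.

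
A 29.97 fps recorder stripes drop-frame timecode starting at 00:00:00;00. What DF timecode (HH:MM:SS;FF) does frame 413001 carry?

Each 10-minute DF block holds 10 × 60 × 30 − 9 × 2 = 17982 frames. 413001 ÷ 17982 → 22 full blocks, remainder 17397.
Within the partial block the first minute is 1800 frames and each further minute 1798, so 9 further minute boundaries passed. Total skipped labels = 18 × 22 + 2 × 9 = 414.
Non-drop label index = 413001 + 414 = 413415; at 30 labels/s that is 03:49:40:15, i.e. DF 03:49:40;15.

03:49:40;15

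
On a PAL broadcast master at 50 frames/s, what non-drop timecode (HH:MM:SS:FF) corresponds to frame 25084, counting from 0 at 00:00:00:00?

25084 ÷ 50 = 501 full seconds, remainder 34 frames.
501 s = 0 h 8 min 21 s.
Timecode: 00:08:21:34.

00:08:21:34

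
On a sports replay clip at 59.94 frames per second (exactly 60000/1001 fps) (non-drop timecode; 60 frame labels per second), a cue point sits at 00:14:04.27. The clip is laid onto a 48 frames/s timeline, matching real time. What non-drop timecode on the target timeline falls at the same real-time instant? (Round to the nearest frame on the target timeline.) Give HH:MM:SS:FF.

00:14:05:14

Source frame index: (0×3600 + 14×60 + 4) × 60 + 27 = 50667.
Real time: 50667 / (60000/1001) = 16905889/20000 s.
Target frame: (16905889/20000) × (48) = 50717667/1250 ≈ 40574.134 → 40574.
At 48 labels/s: frame 40574 → 00:14:05:14.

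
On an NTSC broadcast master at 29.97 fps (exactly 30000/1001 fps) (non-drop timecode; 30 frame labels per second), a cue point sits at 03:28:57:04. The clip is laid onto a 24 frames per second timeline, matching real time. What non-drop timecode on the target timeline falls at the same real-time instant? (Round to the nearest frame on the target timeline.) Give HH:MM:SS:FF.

Source frame index: (3×3600 + 28×60 + 57) × 30 + 4 = 376114.
Real time: 376114 / (30000/1001) = 188245057/15000 s.
Target frame: (188245057/15000) × (24) = 188245057/625 ≈ 301192.091 → 301192.
At 24 labels/s: frame 301192 → 03:29:09:16.

03:29:09:16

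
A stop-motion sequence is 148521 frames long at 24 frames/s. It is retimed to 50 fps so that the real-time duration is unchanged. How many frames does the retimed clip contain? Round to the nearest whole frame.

309419 frames

Frames at target rate = 148521 × (50) / (24) = 1237675/4 ≈ 309418.750.
Nearest whole frame: 309419.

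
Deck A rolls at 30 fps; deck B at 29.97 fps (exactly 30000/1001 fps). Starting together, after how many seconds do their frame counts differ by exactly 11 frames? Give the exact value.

11011/30 seconds

The gap grows by |30000/1001 − 30| = 30/1001 frames per second.
Time for a 11-frame gap: 11 ÷ (30/1001) = 11011/30 s.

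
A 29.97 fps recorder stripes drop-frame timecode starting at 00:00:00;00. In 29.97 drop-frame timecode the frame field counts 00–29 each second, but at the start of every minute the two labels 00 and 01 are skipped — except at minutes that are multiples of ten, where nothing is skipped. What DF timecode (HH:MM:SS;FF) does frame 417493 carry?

03:52:10;11

Ten DF minutes hold 17982 frames, so frame 417493 lies in block 23 (frames 413586–431567) with 3907 frames into that block.
The block's first minute is 1800 frames and the rest 1798 each; 3907 frames reaches minute 2, so 23 × 18 + 2 × 2 = 418 labels have been skipped so far.
Adding those back, label number 417493 + 418 = 417911 at 30 labels/s is 13930 s + 11 f = 3 h 52 min 10 s frame 11, i.e. 03:52:10;11.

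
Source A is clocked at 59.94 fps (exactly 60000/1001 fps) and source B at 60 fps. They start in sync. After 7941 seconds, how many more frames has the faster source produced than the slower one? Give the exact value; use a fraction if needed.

476460/1001 frames

A emits 60000/1001 × 7941 = 476460000/1001 frames; B emits 60 × 7941 = 476460.
Difference = 476460/1001 frames (≈ 475.9840); B is ahead of A.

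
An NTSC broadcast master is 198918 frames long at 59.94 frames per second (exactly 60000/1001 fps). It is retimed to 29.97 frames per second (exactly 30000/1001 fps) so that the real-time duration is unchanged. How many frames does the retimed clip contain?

99459 frames

Target frames = source frames × (target rate / source rate) = 198918 × (30000/1001)/(60000/1001) = 198918 × 1/2 = 99459.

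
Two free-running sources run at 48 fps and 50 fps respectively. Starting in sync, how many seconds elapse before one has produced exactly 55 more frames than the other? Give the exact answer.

27.5 seconds

The gap grows by |50 − 48| = 2 frames per second.
Time for a 55-frame gap: 55 ÷ (2) = 27.5 s.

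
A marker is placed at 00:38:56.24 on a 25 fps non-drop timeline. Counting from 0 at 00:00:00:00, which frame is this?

Total seconds to the label: (0 × 3600 + 38 × 60 + 56) = 2336.
Frame index = 2336 × 25 + 24 = 58424.

58424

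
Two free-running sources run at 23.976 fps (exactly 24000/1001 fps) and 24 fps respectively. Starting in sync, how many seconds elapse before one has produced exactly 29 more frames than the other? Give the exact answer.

The gap grows by |24 − 24000/1001| = 24/1001 frames per second.
Time for a 29-frame gap: 29 ÷ (24/1001) = 29029/24 s.

29029/24 seconds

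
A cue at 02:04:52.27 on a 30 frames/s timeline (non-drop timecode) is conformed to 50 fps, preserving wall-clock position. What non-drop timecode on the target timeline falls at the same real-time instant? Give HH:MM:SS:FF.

Source frame index: (2×3600 + 4×60 + 52) × 30 + 27 = 224787.
Real time: 224787 / (30) = 74929/10 s.
Target frame: (74929/10) × (50) = 374645.
At 50 labels/s: frame 374645 → 02:04:52:45.

02:04:52:45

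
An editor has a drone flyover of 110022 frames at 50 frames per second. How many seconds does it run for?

2200.44 seconds

Running time = 110022 / (50) = 2200.44 s.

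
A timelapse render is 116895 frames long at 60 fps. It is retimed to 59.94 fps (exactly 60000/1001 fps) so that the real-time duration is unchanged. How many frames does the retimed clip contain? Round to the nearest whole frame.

Frames at target rate = 116895 × (60000/1001) / (60) = 116895000/1001 ≈ 116778.222.
Nearest whole frame: 116778.

116778 frames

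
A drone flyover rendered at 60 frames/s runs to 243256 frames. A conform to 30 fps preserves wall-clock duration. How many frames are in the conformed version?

Target frames = source frames × (target rate / source rate) = 243256 × (30)/(60) = 243256 × 1/2 = 121628.

121628 frames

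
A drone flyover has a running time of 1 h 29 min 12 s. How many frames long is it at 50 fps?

1 h 29 min 12 s = 5352 s.
Frames = 5352 × 50 = 267600.

267600 frames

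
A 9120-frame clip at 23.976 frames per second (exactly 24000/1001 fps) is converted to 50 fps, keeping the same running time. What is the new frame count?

Target frames = source frames × (target rate / source rate) = 9120 × (50)/(24000/1001) = 9120 × 1001/480 = 19019.

19019 frames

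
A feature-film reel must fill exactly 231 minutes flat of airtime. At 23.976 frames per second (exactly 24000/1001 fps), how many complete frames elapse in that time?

332307 frames

231 min = 13860 s.
Frames = 13860 × 24000/1001 = 4320000/13 ≈ 332307.6923.
Complete frames: 332307.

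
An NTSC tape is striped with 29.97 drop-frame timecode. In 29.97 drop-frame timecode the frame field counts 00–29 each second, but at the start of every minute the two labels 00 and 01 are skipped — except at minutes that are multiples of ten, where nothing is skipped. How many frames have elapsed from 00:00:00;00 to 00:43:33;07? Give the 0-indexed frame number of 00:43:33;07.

As if non-drop at 30 labels/s: (0 × 3600 + 43 × 60 + 33) × 30 + 7 = 78397.
Minute boundaries passed: 43; those not divisible by 10: 43 − 4 = 39; dropped labels = 2 × 39 = 78.
Actual frame index = 78397 − 78 = 78319.

78319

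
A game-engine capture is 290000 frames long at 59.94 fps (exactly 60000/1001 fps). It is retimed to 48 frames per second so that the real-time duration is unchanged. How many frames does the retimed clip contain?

Target frames = source frames × (target rate / source rate) = 290000 × (48)/(60000/1001) = 290000 × 1001/1250 = 232232.

232232 frames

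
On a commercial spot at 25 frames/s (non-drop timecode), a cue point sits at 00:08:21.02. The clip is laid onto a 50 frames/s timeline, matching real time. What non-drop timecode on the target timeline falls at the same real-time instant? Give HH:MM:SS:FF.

00:08:21:04

Source frame index: (0×3600 + 8×60 + 21) × 25 + 2 = 12527.
Real time: 12527 / (25) = 12527/25 s.
Target frame: (12527/25) × (50) = 25054.
At 50 labels/s: frame 25054 → 00:08:21:04.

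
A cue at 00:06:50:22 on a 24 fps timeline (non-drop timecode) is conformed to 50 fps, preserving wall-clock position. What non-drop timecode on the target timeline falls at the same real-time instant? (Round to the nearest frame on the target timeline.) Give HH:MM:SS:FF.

00:06:50:46

Source frame index: (0×3600 + 6×60 + 50) × 24 + 22 = 9862.
Real time: 9862 / (24) = 4931/12 s.
Target frame: (4931/12) × (50) = 123275/6 ≈ 20545.833 → 20546.
At 50 labels/s: frame 20546 → 00:06:50:46.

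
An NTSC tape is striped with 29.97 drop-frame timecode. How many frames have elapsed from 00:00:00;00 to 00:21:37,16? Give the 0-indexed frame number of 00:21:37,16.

Complete 10-minute blocks: 2, each 17982 frames → 35964.
Remaining 1 whole minute in the current block: 1800 + 0 × 1798 = 1800 frames.
Within the current minute: 37 × 30 + 16 − 2 = 1124 (labels ;00/;01 skipped at this minute). Total = 35964 + 1800 + 1124 = 38888.

38888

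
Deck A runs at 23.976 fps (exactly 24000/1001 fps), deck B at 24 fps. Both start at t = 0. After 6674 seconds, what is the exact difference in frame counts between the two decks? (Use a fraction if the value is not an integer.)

A emits 24000/1001 × 6674 = 160176000/1001 frames; B emits 24 × 6674 = 160176.
Difference = 160176/1001 frames (≈ 160.0160); B is ahead of A.

160176/1001 frames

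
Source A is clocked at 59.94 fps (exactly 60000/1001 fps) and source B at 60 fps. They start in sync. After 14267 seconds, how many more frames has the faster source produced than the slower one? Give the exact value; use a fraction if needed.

77820/91 frames

A emits 60000/1001 × 14267 = 77820000/91 frames; B emits 60 × 14267 = 856020.
Difference = 77820/91 frames (≈ 855.1648); B is ahead of A.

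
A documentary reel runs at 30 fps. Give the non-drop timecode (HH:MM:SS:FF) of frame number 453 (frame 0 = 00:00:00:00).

453 ÷ 30 = 15 full seconds, remainder 3 frames.
15 s = 0 h 0 min 15 s.
Timecode: 00:00:15:03.

00:00:15:03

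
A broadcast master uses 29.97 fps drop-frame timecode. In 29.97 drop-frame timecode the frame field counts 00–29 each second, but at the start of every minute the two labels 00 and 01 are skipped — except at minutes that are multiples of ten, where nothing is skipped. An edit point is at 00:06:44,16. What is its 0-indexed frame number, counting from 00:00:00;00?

Complete 10-minute blocks: 0, each 17982 frames → 0.
Remaining 6 whole minutes in the current block: 1800 + 5 × 1798 = 10790 frames.
Within the current minute: 44 × 30 + 16 − 2 = 1334 (labels ;00/;01 skipped at this minute). Total = 0 + 10790 + 1334 = 12124.

12124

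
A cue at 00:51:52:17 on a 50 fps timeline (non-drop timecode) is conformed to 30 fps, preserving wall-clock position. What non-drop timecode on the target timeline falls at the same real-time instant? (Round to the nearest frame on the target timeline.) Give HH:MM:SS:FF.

Source frame index: (0×3600 + 51×60 + 52) × 50 + 17 = 155617.
Real time: 155617 / (50) = 155617/50 s.
Target frame: (155617/50) × (30) = 466851/5 ≈ 93370.200 → 93370.
At 30 labels/s: frame 93370 → 00:51:52:10.

00:51:52:10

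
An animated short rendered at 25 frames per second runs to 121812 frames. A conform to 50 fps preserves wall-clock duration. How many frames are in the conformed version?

Target frames = source frames × (target rate / source rate) = 121812 × (50)/(25) = 121812 × 2 = 243624.

243624 frames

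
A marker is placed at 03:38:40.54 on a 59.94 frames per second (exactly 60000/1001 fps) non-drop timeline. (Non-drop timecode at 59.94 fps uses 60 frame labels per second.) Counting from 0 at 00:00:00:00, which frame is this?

Total seconds to the label: (3 × 3600 + 38 × 60 + 40) = 13120.
Frame index = 13120 × 60 + 54 = 787254.

787254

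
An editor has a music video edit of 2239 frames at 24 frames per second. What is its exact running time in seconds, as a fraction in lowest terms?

2239/24 seconds

Running time = 2239 ÷ (24) = 2239 × 1/24 = 2239/24 s.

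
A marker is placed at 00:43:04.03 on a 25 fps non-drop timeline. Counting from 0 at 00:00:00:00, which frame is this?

frame 64603

Total seconds to the label: (0 × 3600 + 43 × 60 + 4) = 2584.
Frame index = 2584 × 25 + 3 = 64603.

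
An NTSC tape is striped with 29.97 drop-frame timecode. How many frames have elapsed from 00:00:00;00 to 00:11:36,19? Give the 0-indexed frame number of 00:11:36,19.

20879

Complete 10-minute blocks: 1, each 17982 frames → 17982.
Remaining 1 whole minute in the current block: 1800 + 0 × 1798 = 1800 frames.
Within the current minute: 36 × 30 + 19 − 2 = 1097 (labels ;00/;01 skipped at this minute). Total = 17982 + 1800 + 1097 = 20879.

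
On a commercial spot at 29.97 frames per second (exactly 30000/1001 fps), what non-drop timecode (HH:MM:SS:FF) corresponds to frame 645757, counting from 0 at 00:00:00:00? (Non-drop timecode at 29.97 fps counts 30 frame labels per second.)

645757 ÷ 30 = 21525 full seconds, remainder 7 frames.
21525 s = 5 h 58 min 45 s.
Timecode: 05:58:45:07.

05:58:45:07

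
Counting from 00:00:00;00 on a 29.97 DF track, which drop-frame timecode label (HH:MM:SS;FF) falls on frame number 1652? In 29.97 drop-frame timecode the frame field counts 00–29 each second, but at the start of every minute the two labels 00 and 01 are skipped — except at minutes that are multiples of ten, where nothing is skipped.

Each 10-minute DF block holds 10 × 60 × 30 − 9 × 2 = 17982 frames. 1652 ÷ 17982 → 0 full blocks, remainder 1652.
Within the partial block the first minute is 1800 frames and each further minute 1798, so 0 further minute boundaries passed. Total skipped labels = 18 × 0 + 2 × 0 = 0.
Non-drop label index = 1652 + 0 = 1652; at 30 labels/s that is 00:00:55:02, i.e. DF 00:00:55;02.

00:00:55;02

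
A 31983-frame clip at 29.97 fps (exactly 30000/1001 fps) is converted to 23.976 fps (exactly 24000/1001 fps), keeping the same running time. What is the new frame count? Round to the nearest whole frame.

Frames at target rate = 31983 × (24000/1001) / (30000/1001) = 127932/5 ≈ 25586.400.
Nearest whole frame: 25586.

25586 frames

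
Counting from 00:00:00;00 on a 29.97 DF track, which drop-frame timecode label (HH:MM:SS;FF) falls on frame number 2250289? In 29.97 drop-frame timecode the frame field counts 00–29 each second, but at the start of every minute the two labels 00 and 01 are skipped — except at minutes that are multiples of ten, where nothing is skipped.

Each 10-minute DF block holds 10 × 60 × 30 − 9 × 2 = 17982 frames. 2250289 ÷ 17982 → 125 full blocks, remainder 2539.
Within the partial block the first minute is 1800 frames and each further minute 1798, so 1 further minute boundary passed. Total skipped labels = 18 × 125 + 2 × 1 = 2252.
Non-drop label index = 2250289 + 2252 = 2252541; at 30 labels/s that is 20:51:24:21, i.e. DF 20:51:24;21.

20:51:24;21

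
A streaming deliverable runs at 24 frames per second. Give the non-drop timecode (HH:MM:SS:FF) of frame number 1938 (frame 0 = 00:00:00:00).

1938 ÷ 24 = 80 full seconds, remainder 18 frames.
80 s = 0 h 1 min 20 s.
Timecode: 00:01:20:18.

00:01:20:18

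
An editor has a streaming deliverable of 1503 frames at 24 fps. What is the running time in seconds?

Running time = 1503 / (24) = 62.625 s.

62.625 seconds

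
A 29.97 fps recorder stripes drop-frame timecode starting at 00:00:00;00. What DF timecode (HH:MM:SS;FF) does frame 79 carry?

Each 10-minute DF block holds 10 × 60 × 30 − 9 × 2 = 17982 frames. 79 ÷ 17982 → 0 full blocks, remainder 79.
Within the partial block the first minute is 1800 frames and each further minute 1798, so 0 further minute boundaries passed. Total skipped labels = 18 × 0 + 2 × 0 = 0.
Non-drop label index = 79 + 0 = 79; at 30 labels/s that is 00:00:02:19, i.e. DF 00:00:02;19.

00:00:02;19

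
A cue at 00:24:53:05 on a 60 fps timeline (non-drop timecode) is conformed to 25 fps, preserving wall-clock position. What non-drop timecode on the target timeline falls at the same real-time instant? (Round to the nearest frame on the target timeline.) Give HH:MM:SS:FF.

Source frame index: (0×3600 + 24×60 + 53) × 60 + 5 = 89585.
Real time: 89585 / (60) = 17917/12 s.
Target frame: (17917/12) × (25) = 447925/12 ≈ 37327.083 → 37327.
At 25 labels/s: frame 37327 → 00:24:53:02.

00:24:53:02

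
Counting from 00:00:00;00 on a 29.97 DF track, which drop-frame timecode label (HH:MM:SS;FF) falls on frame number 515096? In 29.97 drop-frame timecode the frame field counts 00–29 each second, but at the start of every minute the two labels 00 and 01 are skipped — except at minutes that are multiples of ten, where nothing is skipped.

04:46:27;02

Ten DF minutes hold 17982 frames, so frame 515096 lies in block 28 (frames 503496–521477) with 11600 frames into that block.
The block's first minute is 1800 frames and the rest 1798 each; 11600 frames reaches minute 6, so 28 × 18 + 6 × 2 = 516 labels have been skipped so far.
Adding those back, label number 515096 + 516 = 515612 at 30 labels/s is 17187 s + 2 f = 4 h 46 min 27 s frame 2, i.e. 04:46:27;02.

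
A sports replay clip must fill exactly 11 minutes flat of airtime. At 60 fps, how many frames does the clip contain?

11 min = 660 s.
Frames = 660 × 60 = 39600.

39600 frames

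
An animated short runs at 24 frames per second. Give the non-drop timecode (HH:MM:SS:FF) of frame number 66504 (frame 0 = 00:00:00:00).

00:46:11:00

66504 ÷ 24 = 2771 full seconds, remainder 0 frames.
2771 s = 0 h 46 min 11 s.
Timecode: 00:46:11:00.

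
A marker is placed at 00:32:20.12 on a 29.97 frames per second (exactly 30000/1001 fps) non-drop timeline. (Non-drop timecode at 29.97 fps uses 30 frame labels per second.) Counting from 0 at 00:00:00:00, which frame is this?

Total seconds to the label: (0 × 3600 + 32 × 60 + 20) = 1940.
Frame index = 1940 × 30 + 12 = 58212.

58212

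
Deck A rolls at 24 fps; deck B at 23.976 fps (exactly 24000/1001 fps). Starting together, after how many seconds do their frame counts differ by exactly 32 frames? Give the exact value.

4004/3 seconds

The gap grows by |24000/1001 − 24| = 24/1001 frames per second.
Time for a 32-frame gap: 32 ÷ (24/1001) = 4004/3 s.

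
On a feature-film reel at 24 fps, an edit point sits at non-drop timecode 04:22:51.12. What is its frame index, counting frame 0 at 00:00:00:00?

frame 378516

Total seconds to the label: (4 × 3600 + 22 × 60 + 51) = 15771.
Frame index = 15771 × 24 + 12 = 378516.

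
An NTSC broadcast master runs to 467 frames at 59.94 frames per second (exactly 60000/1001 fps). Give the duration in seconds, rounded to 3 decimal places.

Running time = 467 × 1001/60000 = 467467/60000 s ≈ 7.791 s.

7.791 seconds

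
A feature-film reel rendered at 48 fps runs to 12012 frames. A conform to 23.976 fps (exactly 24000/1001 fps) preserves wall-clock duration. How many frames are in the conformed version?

Target frames = source frames × (target rate / source rate) = 12012 × (24000/1001)/(48) = 12012 × 500/1001 = 6000.

6000 frames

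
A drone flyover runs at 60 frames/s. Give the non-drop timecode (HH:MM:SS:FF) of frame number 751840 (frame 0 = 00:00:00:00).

751840 ÷ 60 = 12530 full seconds, remainder 40 frames.
12530 s = 3 h 28 min 50 s.
Timecode: 03:28:50:40.

03:28:50:40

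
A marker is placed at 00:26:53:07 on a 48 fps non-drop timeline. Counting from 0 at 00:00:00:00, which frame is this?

Total seconds to the label: (0 × 3600 + 26 × 60 + 53) = 1613.
Frame index = 1613 × 48 + 7 = 77431.

frame 77431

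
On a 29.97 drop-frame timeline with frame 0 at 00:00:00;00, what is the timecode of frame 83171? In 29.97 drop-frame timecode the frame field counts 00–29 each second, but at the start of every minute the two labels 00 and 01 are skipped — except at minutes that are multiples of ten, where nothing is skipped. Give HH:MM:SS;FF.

Ten DF minutes hold 17982 frames, so frame 83171 lies in block 4 (frames 71928–89909) with 11243 frames into that block.
The block's first minute is 1800 frames and the rest 1798 each; 11243 frames reaches minute 6, so 4 × 18 + 6 × 2 = 84 labels have been skipped so far.
Adding those back, label number 83171 + 84 = 83255 at 30 labels/s is 2775 s + 5 f = 0 h 46 min 15 s frame 5, i.e. 00:46:15;05.

00:46:15;05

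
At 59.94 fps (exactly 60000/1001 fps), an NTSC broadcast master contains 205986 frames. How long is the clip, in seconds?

Running time = 205986 / (60000/1001) = 3436.5331 s.

3436.5331 seconds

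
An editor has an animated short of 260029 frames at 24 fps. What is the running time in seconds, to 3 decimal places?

Running time = 260029 × 1/24 = 260029/24 s ≈ 10834.542 s.

10834.542 seconds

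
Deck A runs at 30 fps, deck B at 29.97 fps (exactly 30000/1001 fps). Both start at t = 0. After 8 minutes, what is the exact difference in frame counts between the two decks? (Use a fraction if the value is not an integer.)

8 min = 480 s.
A emits 30 × 480 = 14400 frames; B emits 30000/1001 × 480 = 14400000/1001.
Difference = 14400/1001 frames (≈ 14.3856); B is behind A.

14400/1001 frames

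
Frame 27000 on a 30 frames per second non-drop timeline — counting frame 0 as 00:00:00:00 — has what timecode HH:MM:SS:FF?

27000 ÷ 30 = 900 full seconds, remainder 0 frames.
900 s = 0 h 15 min 0 s.
Timecode: 00:15:00:00.

00:15:00:00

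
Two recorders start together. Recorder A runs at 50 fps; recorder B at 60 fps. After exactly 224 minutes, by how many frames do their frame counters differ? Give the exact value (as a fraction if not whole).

134400 frames

224 min = 13440 s.
A emits 50 × 13440 = 672000 frames; B emits 60 × 13440 = 806400.
Difference = 134400 frames; B is ahead of A.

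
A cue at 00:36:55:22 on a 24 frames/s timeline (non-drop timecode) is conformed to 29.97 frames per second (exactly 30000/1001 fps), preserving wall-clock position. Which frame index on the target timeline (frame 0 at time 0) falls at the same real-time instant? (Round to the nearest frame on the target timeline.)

Source frame index: (0×3600 + 36×60 + 55) × 24 + 22 = 53182.
Real time: 53182 / (24) = 26591/12 s.
Target frame: (26591/12) × (30000/1001) = 66477500/1001 ≈ 66411.089 → 66411.

frame 66411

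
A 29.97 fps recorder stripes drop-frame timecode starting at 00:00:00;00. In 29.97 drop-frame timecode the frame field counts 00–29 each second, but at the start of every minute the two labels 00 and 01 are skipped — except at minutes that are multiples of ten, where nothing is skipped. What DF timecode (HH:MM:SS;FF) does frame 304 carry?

00:00:10;04

Ten DF minutes hold 17982 frames, so frame 304 lies in block 0 (frames 0–17981) with 304 frames into that block.
The block's first minute is 1800 frames and the rest 1798 each; 304 frames reaches minute 0, so 0 × 18 + 0 × 2 = 0 labels have been skipped so far.
Adding those back, label number 304 + 0 = 304 at 30 labels/s is 10 s + 4 f = 0 h 0 min 10 s frame 4, i.e. 00:00:10;04.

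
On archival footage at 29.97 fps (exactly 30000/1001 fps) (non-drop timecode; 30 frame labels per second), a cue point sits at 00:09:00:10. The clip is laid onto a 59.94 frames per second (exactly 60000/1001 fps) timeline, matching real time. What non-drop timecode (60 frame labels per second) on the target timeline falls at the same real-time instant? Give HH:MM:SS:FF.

Source frame index: (0×3600 + 9×60 + 0) × 30 + 10 = 16210.
Real time: 16210 / (30000/1001) = 1622621/3000 s.
Target frame: (1622621/3000) × (60000/1001) = 32420.
At 60 labels/s: frame 32420 → 00:09:00:20.

00:09:00:20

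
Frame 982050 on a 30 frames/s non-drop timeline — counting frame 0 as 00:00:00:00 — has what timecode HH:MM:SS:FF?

982050 ÷ 30 = 32735 full seconds, remainder 0 frames.
32735 s = 9 h 5 min 35 s.
Timecode: 09:05:35:00.

09:05:35:00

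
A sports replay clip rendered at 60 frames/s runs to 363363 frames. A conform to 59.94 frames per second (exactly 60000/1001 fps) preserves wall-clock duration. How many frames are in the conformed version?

363000 frames

Target frames = source frames × (target rate / source rate) = 363363 × (60000/1001)/(60) = 363363 × 1000/1001 = 363000.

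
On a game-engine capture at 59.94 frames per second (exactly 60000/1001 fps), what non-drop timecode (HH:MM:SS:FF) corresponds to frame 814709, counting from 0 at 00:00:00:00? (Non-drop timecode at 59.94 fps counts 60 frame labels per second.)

814709 ÷ 60 = 13578 full seconds, remainder 29 frames.
13578 s = 3 h 46 min 18 s.
Timecode: 03:46:18:29.

03:46:18:29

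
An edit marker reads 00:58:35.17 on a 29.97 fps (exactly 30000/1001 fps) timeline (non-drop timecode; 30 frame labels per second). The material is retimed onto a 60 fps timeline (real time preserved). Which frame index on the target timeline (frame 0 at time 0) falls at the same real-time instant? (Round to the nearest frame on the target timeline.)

frame 211145

Source frame index: (0×3600 + 58×60 + 35) × 30 + 17 = 105467.
Real time: 105467 / (30000/1001) = 105572467/30000 s.
Target frame: (105572467/30000) × (60) = 105572467/500 ≈ 211144.934 → 211145.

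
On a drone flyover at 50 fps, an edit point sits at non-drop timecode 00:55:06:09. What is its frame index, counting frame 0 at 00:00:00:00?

frame 165309

Total seconds to the label: (0 × 3600 + 55 × 60 + 6) = 3306.
Frame index = 3306 × 50 + 9 = 165309.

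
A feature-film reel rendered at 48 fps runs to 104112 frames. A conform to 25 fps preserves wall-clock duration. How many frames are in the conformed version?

54225 frames

Target frames = source frames × (target rate / source rate) = 104112 × (25)/(48) = 104112 × 25/48 = 54225.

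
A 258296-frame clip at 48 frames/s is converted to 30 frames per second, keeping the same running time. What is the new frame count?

161435 frames

Target frames = source frames × (target rate / source rate) = 258296 × (30)/(48) = 258296 × 5/8 = 161435.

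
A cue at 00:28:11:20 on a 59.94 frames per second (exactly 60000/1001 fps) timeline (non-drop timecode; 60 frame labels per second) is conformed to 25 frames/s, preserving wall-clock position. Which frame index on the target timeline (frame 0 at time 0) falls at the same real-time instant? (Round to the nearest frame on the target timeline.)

frame 42326

Source frame index: (0×3600 + 28×60 + 11) × 60 + 20 = 101480.
Real time: 101480 / (60000/1001) = 2539537/1500 s.
Target frame: (2539537/1500) × (25) = 2539537/60 ≈ 42325.617 → 42326.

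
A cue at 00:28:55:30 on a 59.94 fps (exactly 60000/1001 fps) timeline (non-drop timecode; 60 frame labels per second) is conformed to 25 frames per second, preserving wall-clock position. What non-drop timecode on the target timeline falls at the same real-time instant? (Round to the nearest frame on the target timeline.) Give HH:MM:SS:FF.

Source frame index: (0×3600 + 28×60 + 55) × 60 + 30 = 104130.
Real time: 104130 / (60000/1001) = 3474471/2000 s.
Target frame: (3474471/2000) × (25) = 3474471/80 ≈ 43430.887 → 43431.
At 25 labels/s: frame 43431 → 00:28:57:06.

00:28:57:06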